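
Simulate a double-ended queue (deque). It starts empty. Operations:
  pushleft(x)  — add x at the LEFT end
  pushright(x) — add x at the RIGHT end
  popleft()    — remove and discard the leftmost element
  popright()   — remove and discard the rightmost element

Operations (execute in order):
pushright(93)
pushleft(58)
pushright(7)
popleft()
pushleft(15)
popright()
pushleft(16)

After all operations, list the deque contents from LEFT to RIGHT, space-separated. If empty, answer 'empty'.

pushright(93): [93]
pushleft(58): [58, 93]
pushright(7): [58, 93, 7]
popleft(): [93, 7]
pushleft(15): [15, 93, 7]
popright(): [15, 93]
pushleft(16): [16, 15, 93]

Answer: 16 15 93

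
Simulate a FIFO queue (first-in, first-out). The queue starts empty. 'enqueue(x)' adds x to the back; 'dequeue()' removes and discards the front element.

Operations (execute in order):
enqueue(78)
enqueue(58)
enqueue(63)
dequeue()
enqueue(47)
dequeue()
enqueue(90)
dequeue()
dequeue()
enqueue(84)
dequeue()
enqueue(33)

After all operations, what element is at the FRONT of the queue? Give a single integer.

enqueue(78): queue = [78]
enqueue(58): queue = [78, 58]
enqueue(63): queue = [78, 58, 63]
dequeue(): queue = [58, 63]
enqueue(47): queue = [58, 63, 47]
dequeue(): queue = [63, 47]
enqueue(90): queue = [63, 47, 90]
dequeue(): queue = [47, 90]
dequeue(): queue = [90]
enqueue(84): queue = [90, 84]
dequeue(): queue = [84]
enqueue(33): queue = [84, 33]

Answer: 84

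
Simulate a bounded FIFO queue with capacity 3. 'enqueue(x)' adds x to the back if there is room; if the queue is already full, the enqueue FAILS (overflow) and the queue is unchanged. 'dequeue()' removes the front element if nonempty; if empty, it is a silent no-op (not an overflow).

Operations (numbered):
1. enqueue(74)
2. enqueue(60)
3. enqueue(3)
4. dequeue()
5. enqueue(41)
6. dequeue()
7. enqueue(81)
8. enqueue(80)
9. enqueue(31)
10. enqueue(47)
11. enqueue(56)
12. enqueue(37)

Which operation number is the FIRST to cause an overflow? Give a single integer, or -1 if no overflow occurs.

Answer: 8

Derivation:
1. enqueue(74): size=1
2. enqueue(60): size=2
3. enqueue(3): size=3
4. dequeue(): size=2
5. enqueue(41): size=3
6. dequeue(): size=2
7. enqueue(81): size=3
8. enqueue(80): size=3=cap → OVERFLOW (fail)
9. enqueue(31): size=3=cap → OVERFLOW (fail)
10. enqueue(47): size=3=cap → OVERFLOW (fail)
11. enqueue(56): size=3=cap → OVERFLOW (fail)
12. enqueue(37): size=3=cap → OVERFLOW (fail)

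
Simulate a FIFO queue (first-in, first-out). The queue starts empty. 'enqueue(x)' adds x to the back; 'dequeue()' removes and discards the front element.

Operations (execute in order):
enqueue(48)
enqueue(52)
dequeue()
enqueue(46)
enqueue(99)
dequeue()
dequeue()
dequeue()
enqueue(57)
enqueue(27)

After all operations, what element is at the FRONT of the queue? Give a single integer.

Answer: 57

Derivation:
enqueue(48): queue = [48]
enqueue(52): queue = [48, 52]
dequeue(): queue = [52]
enqueue(46): queue = [52, 46]
enqueue(99): queue = [52, 46, 99]
dequeue(): queue = [46, 99]
dequeue(): queue = [99]
dequeue(): queue = []
enqueue(57): queue = [57]
enqueue(27): queue = [57, 27]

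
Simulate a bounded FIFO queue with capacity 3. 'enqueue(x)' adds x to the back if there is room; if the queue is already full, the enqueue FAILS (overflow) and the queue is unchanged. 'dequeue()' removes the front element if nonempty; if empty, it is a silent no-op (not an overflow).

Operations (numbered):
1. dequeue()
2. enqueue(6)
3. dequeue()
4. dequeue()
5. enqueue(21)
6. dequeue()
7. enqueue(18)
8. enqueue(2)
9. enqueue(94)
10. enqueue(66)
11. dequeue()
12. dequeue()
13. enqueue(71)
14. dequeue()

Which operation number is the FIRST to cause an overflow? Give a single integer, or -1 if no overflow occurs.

1. dequeue(): empty, no-op, size=0
2. enqueue(6): size=1
3. dequeue(): size=0
4. dequeue(): empty, no-op, size=0
5. enqueue(21): size=1
6. dequeue(): size=0
7. enqueue(18): size=1
8. enqueue(2): size=2
9. enqueue(94): size=3
10. enqueue(66): size=3=cap → OVERFLOW (fail)
11. dequeue(): size=2
12. dequeue(): size=1
13. enqueue(71): size=2
14. dequeue(): size=1

Answer: 10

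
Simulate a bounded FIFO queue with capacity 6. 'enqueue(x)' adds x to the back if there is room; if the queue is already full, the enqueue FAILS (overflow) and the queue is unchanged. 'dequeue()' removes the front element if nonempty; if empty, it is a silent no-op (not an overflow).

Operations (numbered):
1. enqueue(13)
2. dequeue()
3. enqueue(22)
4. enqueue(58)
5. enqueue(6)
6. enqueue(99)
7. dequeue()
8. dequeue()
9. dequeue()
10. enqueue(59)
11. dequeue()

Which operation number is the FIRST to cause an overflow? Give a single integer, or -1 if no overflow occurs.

Answer: -1

Derivation:
1. enqueue(13): size=1
2. dequeue(): size=0
3. enqueue(22): size=1
4. enqueue(58): size=2
5. enqueue(6): size=3
6. enqueue(99): size=4
7. dequeue(): size=3
8. dequeue(): size=2
9. dequeue(): size=1
10. enqueue(59): size=2
11. dequeue(): size=1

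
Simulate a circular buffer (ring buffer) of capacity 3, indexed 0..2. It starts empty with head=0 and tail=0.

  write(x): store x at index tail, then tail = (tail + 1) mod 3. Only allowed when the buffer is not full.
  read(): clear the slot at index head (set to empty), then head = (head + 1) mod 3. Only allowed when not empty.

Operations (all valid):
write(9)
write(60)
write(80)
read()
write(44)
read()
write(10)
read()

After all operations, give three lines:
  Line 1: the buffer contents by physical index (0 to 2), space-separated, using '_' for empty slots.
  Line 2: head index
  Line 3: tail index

Answer: 44 10 _
0
2

Derivation:
write(9): buf=[9 _ _], head=0, tail=1, size=1
write(60): buf=[9 60 _], head=0, tail=2, size=2
write(80): buf=[9 60 80], head=0, tail=0, size=3
read(): buf=[_ 60 80], head=1, tail=0, size=2
write(44): buf=[44 60 80], head=1, tail=1, size=3
read(): buf=[44 _ 80], head=2, tail=1, size=2
write(10): buf=[44 10 80], head=2, tail=2, size=3
read(): buf=[44 10 _], head=0, tail=2, size=2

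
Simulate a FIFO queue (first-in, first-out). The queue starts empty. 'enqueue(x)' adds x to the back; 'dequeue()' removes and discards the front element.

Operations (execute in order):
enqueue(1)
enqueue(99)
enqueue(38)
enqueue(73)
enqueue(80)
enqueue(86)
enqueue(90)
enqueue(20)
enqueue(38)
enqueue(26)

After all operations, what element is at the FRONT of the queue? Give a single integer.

enqueue(1): queue = [1]
enqueue(99): queue = [1, 99]
enqueue(38): queue = [1, 99, 38]
enqueue(73): queue = [1, 99, 38, 73]
enqueue(80): queue = [1, 99, 38, 73, 80]
enqueue(86): queue = [1, 99, 38, 73, 80, 86]
enqueue(90): queue = [1, 99, 38, 73, 80, 86, 90]
enqueue(20): queue = [1, 99, 38, 73, 80, 86, 90, 20]
enqueue(38): queue = [1, 99, 38, 73, 80, 86, 90, 20, 38]
enqueue(26): queue = [1, 99, 38, 73, 80, 86, 90, 20, 38, 26]

Answer: 1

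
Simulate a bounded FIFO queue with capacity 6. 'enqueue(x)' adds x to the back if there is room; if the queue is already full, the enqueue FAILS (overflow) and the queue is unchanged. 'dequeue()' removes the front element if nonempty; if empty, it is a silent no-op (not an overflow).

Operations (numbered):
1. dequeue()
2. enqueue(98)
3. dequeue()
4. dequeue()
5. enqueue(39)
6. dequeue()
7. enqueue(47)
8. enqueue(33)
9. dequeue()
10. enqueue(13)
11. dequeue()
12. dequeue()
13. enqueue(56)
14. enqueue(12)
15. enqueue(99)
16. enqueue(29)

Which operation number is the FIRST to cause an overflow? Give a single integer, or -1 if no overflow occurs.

Answer: -1

Derivation:
1. dequeue(): empty, no-op, size=0
2. enqueue(98): size=1
3. dequeue(): size=0
4. dequeue(): empty, no-op, size=0
5. enqueue(39): size=1
6. dequeue(): size=0
7. enqueue(47): size=1
8. enqueue(33): size=2
9. dequeue(): size=1
10. enqueue(13): size=2
11. dequeue(): size=1
12. dequeue(): size=0
13. enqueue(56): size=1
14. enqueue(12): size=2
15. enqueue(99): size=3
16. enqueue(29): size=4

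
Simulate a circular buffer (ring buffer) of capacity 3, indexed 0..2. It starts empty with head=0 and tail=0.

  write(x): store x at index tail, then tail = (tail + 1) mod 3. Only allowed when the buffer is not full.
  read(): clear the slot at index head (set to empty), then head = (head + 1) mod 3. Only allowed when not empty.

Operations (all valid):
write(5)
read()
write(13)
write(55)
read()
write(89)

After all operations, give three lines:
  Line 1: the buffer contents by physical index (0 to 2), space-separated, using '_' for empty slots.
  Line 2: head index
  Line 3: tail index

Answer: 89 _ 55
2
1

Derivation:
write(5): buf=[5 _ _], head=0, tail=1, size=1
read(): buf=[_ _ _], head=1, tail=1, size=0
write(13): buf=[_ 13 _], head=1, tail=2, size=1
write(55): buf=[_ 13 55], head=1, tail=0, size=2
read(): buf=[_ _ 55], head=2, tail=0, size=1
write(89): buf=[89 _ 55], head=2, tail=1, size=2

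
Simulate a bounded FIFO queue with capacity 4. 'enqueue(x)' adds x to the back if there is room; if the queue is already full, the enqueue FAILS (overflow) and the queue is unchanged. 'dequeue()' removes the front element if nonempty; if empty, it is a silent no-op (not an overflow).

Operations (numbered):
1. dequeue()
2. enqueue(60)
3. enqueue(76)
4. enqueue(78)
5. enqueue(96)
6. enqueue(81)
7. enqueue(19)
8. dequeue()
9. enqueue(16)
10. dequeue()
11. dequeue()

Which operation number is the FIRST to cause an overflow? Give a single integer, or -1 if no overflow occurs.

1. dequeue(): empty, no-op, size=0
2. enqueue(60): size=1
3. enqueue(76): size=2
4. enqueue(78): size=3
5. enqueue(96): size=4
6. enqueue(81): size=4=cap → OVERFLOW (fail)
7. enqueue(19): size=4=cap → OVERFLOW (fail)
8. dequeue(): size=3
9. enqueue(16): size=4
10. dequeue(): size=3
11. dequeue(): size=2

Answer: 6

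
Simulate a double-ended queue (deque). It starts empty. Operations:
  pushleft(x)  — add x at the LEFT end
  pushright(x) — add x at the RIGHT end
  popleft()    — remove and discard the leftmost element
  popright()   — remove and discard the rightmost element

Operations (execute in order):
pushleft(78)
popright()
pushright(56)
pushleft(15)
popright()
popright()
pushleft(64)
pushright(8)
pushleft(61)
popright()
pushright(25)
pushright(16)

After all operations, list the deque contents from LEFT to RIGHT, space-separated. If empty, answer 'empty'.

Answer: 61 64 25 16

Derivation:
pushleft(78): [78]
popright(): []
pushright(56): [56]
pushleft(15): [15, 56]
popright(): [15]
popright(): []
pushleft(64): [64]
pushright(8): [64, 8]
pushleft(61): [61, 64, 8]
popright(): [61, 64]
pushright(25): [61, 64, 25]
pushright(16): [61, 64, 25, 16]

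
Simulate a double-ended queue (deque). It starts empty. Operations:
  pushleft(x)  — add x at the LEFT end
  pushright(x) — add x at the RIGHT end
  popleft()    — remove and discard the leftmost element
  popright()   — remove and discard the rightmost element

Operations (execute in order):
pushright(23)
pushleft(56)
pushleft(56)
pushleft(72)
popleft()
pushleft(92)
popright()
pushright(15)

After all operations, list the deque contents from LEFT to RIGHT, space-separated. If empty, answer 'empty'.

pushright(23): [23]
pushleft(56): [56, 23]
pushleft(56): [56, 56, 23]
pushleft(72): [72, 56, 56, 23]
popleft(): [56, 56, 23]
pushleft(92): [92, 56, 56, 23]
popright(): [92, 56, 56]
pushright(15): [92, 56, 56, 15]

Answer: 92 56 56 15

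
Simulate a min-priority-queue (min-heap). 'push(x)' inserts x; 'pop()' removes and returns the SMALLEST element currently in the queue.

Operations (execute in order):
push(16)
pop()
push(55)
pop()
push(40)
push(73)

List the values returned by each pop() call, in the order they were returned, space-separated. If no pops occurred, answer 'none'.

push(16): heap contents = [16]
pop() → 16: heap contents = []
push(55): heap contents = [55]
pop() → 55: heap contents = []
push(40): heap contents = [40]
push(73): heap contents = [40, 73]

Answer: 16 55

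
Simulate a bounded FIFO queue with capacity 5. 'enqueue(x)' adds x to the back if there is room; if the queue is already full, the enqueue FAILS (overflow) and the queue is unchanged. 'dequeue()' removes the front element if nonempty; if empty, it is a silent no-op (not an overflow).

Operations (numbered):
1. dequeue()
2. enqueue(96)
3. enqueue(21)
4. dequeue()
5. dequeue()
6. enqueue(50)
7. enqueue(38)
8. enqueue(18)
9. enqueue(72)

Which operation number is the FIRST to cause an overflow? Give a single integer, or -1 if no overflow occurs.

Answer: -1

Derivation:
1. dequeue(): empty, no-op, size=0
2. enqueue(96): size=1
3. enqueue(21): size=2
4. dequeue(): size=1
5. dequeue(): size=0
6. enqueue(50): size=1
7. enqueue(38): size=2
8. enqueue(18): size=3
9. enqueue(72): size=4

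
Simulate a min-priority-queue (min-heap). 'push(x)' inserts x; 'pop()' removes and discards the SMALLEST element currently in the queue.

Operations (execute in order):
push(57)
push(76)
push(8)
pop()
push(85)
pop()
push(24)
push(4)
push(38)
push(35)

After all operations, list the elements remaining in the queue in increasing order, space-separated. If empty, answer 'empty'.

Answer: 4 24 35 38 76 85

Derivation:
push(57): heap contents = [57]
push(76): heap contents = [57, 76]
push(8): heap contents = [8, 57, 76]
pop() → 8: heap contents = [57, 76]
push(85): heap contents = [57, 76, 85]
pop() → 57: heap contents = [76, 85]
push(24): heap contents = [24, 76, 85]
push(4): heap contents = [4, 24, 76, 85]
push(38): heap contents = [4, 24, 38, 76, 85]
push(35): heap contents = [4, 24, 35, 38, 76, 85]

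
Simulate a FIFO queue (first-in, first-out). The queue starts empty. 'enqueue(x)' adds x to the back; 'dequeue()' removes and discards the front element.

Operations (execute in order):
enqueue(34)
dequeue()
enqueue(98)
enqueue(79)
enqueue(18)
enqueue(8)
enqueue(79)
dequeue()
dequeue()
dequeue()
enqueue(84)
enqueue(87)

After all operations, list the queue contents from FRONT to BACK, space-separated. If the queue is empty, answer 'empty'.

enqueue(34): [34]
dequeue(): []
enqueue(98): [98]
enqueue(79): [98, 79]
enqueue(18): [98, 79, 18]
enqueue(8): [98, 79, 18, 8]
enqueue(79): [98, 79, 18, 8, 79]
dequeue(): [79, 18, 8, 79]
dequeue(): [18, 8, 79]
dequeue(): [8, 79]
enqueue(84): [8, 79, 84]
enqueue(87): [8, 79, 84, 87]

Answer: 8 79 84 87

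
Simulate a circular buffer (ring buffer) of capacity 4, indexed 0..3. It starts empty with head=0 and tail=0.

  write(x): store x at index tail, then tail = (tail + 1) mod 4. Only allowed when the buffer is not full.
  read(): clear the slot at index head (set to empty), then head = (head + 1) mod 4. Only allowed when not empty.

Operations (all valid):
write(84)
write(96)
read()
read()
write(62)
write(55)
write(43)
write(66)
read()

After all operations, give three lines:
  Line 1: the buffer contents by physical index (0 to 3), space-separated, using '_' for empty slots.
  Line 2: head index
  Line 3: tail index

write(84): buf=[84 _ _ _], head=0, tail=1, size=1
write(96): buf=[84 96 _ _], head=0, tail=2, size=2
read(): buf=[_ 96 _ _], head=1, tail=2, size=1
read(): buf=[_ _ _ _], head=2, tail=2, size=0
write(62): buf=[_ _ 62 _], head=2, tail=3, size=1
write(55): buf=[_ _ 62 55], head=2, tail=0, size=2
write(43): buf=[43 _ 62 55], head=2, tail=1, size=3
write(66): buf=[43 66 62 55], head=2, tail=2, size=4
read(): buf=[43 66 _ 55], head=3, tail=2, size=3

Answer: 43 66 _ 55
3
2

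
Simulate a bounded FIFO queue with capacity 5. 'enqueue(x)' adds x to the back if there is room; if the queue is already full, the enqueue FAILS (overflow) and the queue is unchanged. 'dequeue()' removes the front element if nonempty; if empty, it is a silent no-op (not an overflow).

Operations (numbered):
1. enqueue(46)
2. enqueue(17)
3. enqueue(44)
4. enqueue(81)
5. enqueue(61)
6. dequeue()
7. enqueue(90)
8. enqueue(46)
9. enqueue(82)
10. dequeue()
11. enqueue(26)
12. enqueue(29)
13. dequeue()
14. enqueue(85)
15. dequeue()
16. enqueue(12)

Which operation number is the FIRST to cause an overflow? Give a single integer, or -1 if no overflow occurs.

Answer: 8

Derivation:
1. enqueue(46): size=1
2. enqueue(17): size=2
3. enqueue(44): size=3
4. enqueue(81): size=4
5. enqueue(61): size=5
6. dequeue(): size=4
7. enqueue(90): size=5
8. enqueue(46): size=5=cap → OVERFLOW (fail)
9. enqueue(82): size=5=cap → OVERFLOW (fail)
10. dequeue(): size=4
11. enqueue(26): size=5
12. enqueue(29): size=5=cap → OVERFLOW (fail)
13. dequeue(): size=4
14. enqueue(85): size=5
15. dequeue(): size=4
16. enqueue(12): size=5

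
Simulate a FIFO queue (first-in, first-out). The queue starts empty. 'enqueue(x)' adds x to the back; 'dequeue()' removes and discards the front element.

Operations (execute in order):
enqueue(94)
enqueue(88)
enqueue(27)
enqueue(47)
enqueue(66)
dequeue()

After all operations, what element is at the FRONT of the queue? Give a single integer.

Answer: 88

Derivation:
enqueue(94): queue = [94]
enqueue(88): queue = [94, 88]
enqueue(27): queue = [94, 88, 27]
enqueue(47): queue = [94, 88, 27, 47]
enqueue(66): queue = [94, 88, 27, 47, 66]
dequeue(): queue = [88, 27, 47, 66]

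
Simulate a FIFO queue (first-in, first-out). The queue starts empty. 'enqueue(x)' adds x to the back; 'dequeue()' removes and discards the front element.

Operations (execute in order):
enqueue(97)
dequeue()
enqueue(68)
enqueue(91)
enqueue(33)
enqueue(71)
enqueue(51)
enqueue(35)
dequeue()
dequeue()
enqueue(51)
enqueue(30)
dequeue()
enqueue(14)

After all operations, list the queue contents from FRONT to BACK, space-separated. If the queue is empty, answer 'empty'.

enqueue(97): [97]
dequeue(): []
enqueue(68): [68]
enqueue(91): [68, 91]
enqueue(33): [68, 91, 33]
enqueue(71): [68, 91, 33, 71]
enqueue(51): [68, 91, 33, 71, 51]
enqueue(35): [68, 91, 33, 71, 51, 35]
dequeue(): [91, 33, 71, 51, 35]
dequeue(): [33, 71, 51, 35]
enqueue(51): [33, 71, 51, 35, 51]
enqueue(30): [33, 71, 51, 35, 51, 30]
dequeue(): [71, 51, 35, 51, 30]
enqueue(14): [71, 51, 35, 51, 30, 14]

Answer: 71 51 35 51 30 14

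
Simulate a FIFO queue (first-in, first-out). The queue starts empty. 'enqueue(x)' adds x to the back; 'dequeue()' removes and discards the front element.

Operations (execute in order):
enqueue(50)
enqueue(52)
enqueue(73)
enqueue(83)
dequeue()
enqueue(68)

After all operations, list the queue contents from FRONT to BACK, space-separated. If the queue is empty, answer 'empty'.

enqueue(50): [50]
enqueue(52): [50, 52]
enqueue(73): [50, 52, 73]
enqueue(83): [50, 52, 73, 83]
dequeue(): [52, 73, 83]
enqueue(68): [52, 73, 83, 68]

Answer: 52 73 83 68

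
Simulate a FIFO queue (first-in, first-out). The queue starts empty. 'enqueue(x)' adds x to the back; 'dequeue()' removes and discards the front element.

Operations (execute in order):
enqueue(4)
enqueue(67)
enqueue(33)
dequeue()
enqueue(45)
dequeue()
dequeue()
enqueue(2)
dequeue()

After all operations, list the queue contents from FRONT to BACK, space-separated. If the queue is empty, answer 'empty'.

Answer: 2

Derivation:
enqueue(4): [4]
enqueue(67): [4, 67]
enqueue(33): [4, 67, 33]
dequeue(): [67, 33]
enqueue(45): [67, 33, 45]
dequeue(): [33, 45]
dequeue(): [45]
enqueue(2): [45, 2]
dequeue(): [2]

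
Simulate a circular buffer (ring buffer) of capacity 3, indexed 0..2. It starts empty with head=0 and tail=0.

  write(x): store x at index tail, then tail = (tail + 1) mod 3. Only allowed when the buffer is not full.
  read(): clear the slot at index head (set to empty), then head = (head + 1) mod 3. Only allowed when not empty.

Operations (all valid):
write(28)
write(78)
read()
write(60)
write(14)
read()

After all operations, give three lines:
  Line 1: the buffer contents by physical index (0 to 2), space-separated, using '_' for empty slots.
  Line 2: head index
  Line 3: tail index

Answer: 14 _ 60
2
1

Derivation:
write(28): buf=[28 _ _], head=0, tail=1, size=1
write(78): buf=[28 78 _], head=0, tail=2, size=2
read(): buf=[_ 78 _], head=1, tail=2, size=1
write(60): buf=[_ 78 60], head=1, tail=0, size=2
write(14): buf=[14 78 60], head=1, tail=1, size=3
read(): buf=[14 _ 60], head=2, tail=1, size=2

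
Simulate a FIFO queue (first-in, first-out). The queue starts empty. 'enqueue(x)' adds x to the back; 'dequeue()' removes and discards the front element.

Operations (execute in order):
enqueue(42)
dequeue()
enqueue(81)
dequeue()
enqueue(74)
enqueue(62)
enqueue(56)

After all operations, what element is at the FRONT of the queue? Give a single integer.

Answer: 74

Derivation:
enqueue(42): queue = [42]
dequeue(): queue = []
enqueue(81): queue = [81]
dequeue(): queue = []
enqueue(74): queue = [74]
enqueue(62): queue = [74, 62]
enqueue(56): queue = [74, 62, 56]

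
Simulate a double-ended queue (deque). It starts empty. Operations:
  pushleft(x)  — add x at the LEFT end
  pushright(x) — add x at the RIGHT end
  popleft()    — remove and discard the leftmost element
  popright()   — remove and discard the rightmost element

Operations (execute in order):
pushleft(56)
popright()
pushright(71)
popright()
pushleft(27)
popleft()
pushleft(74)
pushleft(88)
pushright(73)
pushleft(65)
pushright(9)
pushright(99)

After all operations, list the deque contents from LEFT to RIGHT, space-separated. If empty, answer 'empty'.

pushleft(56): [56]
popright(): []
pushright(71): [71]
popright(): []
pushleft(27): [27]
popleft(): []
pushleft(74): [74]
pushleft(88): [88, 74]
pushright(73): [88, 74, 73]
pushleft(65): [65, 88, 74, 73]
pushright(9): [65, 88, 74, 73, 9]
pushright(99): [65, 88, 74, 73, 9, 99]

Answer: 65 88 74 73 9 99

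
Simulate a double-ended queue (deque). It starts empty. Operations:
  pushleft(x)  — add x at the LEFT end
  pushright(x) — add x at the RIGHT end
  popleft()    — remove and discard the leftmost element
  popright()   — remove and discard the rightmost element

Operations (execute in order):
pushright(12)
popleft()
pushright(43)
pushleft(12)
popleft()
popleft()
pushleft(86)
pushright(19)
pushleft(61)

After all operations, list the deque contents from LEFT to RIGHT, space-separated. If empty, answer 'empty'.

pushright(12): [12]
popleft(): []
pushright(43): [43]
pushleft(12): [12, 43]
popleft(): [43]
popleft(): []
pushleft(86): [86]
pushright(19): [86, 19]
pushleft(61): [61, 86, 19]

Answer: 61 86 19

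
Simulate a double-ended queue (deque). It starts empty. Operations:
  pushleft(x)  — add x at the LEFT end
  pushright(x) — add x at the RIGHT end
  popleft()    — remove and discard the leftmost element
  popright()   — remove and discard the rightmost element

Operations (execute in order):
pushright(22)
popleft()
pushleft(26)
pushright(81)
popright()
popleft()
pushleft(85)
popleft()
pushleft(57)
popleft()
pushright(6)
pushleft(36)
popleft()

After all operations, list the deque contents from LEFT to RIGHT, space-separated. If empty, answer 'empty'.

Answer: 6

Derivation:
pushright(22): [22]
popleft(): []
pushleft(26): [26]
pushright(81): [26, 81]
popright(): [26]
popleft(): []
pushleft(85): [85]
popleft(): []
pushleft(57): [57]
popleft(): []
pushright(6): [6]
pushleft(36): [36, 6]
popleft(): [6]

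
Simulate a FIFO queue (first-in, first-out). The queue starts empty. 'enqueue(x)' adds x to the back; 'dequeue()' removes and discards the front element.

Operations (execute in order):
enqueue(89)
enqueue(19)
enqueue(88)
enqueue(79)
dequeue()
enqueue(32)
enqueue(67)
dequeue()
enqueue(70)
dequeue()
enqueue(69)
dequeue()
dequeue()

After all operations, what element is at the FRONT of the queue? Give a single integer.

enqueue(89): queue = [89]
enqueue(19): queue = [89, 19]
enqueue(88): queue = [89, 19, 88]
enqueue(79): queue = [89, 19, 88, 79]
dequeue(): queue = [19, 88, 79]
enqueue(32): queue = [19, 88, 79, 32]
enqueue(67): queue = [19, 88, 79, 32, 67]
dequeue(): queue = [88, 79, 32, 67]
enqueue(70): queue = [88, 79, 32, 67, 70]
dequeue(): queue = [79, 32, 67, 70]
enqueue(69): queue = [79, 32, 67, 70, 69]
dequeue(): queue = [32, 67, 70, 69]
dequeue(): queue = [67, 70, 69]

Answer: 67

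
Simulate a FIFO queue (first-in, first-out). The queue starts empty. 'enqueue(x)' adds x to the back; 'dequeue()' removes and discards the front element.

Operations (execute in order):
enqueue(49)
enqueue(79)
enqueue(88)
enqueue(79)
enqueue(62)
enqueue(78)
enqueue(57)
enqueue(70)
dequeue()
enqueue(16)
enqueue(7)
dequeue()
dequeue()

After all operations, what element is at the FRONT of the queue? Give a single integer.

enqueue(49): queue = [49]
enqueue(79): queue = [49, 79]
enqueue(88): queue = [49, 79, 88]
enqueue(79): queue = [49, 79, 88, 79]
enqueue(62): queue = [49, 79, 88, 79, 62]
enqueue(78): queue = [49, 79, 88, 79, 62, 78]
enqueue(57): queue = [49, 79, 88, 79, 62, 78, 57]
enqueue(70): queue = [49, 79, 88, 79, 62, 78, 57, 70]
dequeue(): queue = [79, 88, 79, 62, 78, 57, 70]
enqueue(16): queue = [79, 88, 79, 62, 78, 57, 70, 16]
enqueue(7): queue = [79, 88, 79, 62, 78, 57, 70, 16, 7]
dequeue(): queue = [88, 79, 62, 78, 57, 70, 16, 7]
dequeue(): queue = [79, 62, 78, 57, 70, 16, 7]

Answer: 79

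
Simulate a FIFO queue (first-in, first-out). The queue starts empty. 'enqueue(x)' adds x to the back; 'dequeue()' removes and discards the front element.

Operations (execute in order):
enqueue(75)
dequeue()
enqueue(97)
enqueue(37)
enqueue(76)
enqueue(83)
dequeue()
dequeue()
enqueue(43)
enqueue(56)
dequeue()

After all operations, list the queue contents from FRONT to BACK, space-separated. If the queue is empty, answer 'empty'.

enqueue(75): [75]
dequeue(): []
enqueue(97): [97]
enqueue(37): [97, 37]
enqueue(76): [97, 37, 76]
enqueue(83): [97, 37, 76, 83]
dequeue(): [37, 76, 83]
dequeue(): [76, 83]
enqueue(43): [76, 83, 43]
enqueue(56): [76, 83, 43, 56]
dequeue(): [83, 43, 56]

Answer: 83 43 56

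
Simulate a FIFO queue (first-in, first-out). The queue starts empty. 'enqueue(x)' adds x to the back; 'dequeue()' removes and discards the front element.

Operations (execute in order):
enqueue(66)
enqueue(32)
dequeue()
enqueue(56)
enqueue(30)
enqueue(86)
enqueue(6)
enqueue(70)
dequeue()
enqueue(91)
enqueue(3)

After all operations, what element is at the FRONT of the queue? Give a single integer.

Answer: 56

Derivation:
enqueue(66): queue = [66]
enqueue(32): queue = [66, 32]
dequeue(): queue = [32]
enqueue(56): queue = [32, 56]
enqueue(30): queue = [32, 56, 30]
enqueue(86): queue = [32, 56, 30, 86]
enqueue(6): queue = [32, 56, 30, 86, 6]
enqueue(70): queue = [32, 56, 30, 86, 6, 70]
dequeue(): queue = [56, 30, 86, 6, 70]
enqueue(91): queue = [56, 30, 86, 6, 70, 91]
enqueue(3): queue = [56, 30, 86, 6, 70, 91, 3]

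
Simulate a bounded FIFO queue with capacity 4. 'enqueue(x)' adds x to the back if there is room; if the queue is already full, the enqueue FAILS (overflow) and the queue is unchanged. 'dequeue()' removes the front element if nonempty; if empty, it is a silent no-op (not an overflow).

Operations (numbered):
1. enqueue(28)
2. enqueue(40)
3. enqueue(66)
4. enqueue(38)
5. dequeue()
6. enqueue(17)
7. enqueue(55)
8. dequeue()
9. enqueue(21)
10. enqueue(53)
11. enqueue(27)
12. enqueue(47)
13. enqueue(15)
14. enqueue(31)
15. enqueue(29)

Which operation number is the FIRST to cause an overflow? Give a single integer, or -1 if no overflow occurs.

1. enqueue(28): size=1
2. enqueue(40): size=2
3. enqueue(66): size=3
4. enqueue(38): size=4
5. dequeue(): size=3
6. enqueue(17): size=4
7. enqueue(55): size=4=cap → OVERFLOW (fail)
8. dequeue(): size=3
9. enqueue(21): size=4
10. enqueue(53): size=4=cap → OVERFLOW (fail)
11. enqueue(27): size=4=cap → OVERFLOW (fail)
12. enqueue(47): size=4=cap → OVERFLOW (fail)
13. enqueue(15): size=4=cap → OVERFLOW (fail)
14. enqueue(31): size=4=cap → OVERFLOW (fail)
15. enqueue(29): size=4=cap → OVERFLOW (fail)

Answer: 7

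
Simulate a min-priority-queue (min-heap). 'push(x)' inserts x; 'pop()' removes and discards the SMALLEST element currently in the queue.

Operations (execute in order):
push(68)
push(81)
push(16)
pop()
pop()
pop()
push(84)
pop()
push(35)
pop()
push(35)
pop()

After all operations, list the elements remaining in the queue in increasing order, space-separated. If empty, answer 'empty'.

push(68): heap contents = [68]
push(81): heap contents = [68, 81]
push(16): heap contents = [16, 68, 81]
pop() → 16: heap contents = [68, 81]
pop() → 68: heap contents = [81]
pop() → 81: heap contents = []
push(84): heap contents = [84]
pop() → 84: heap contents = []
push(35): heap contents = [35]
pop() → 35: heap contents = []
push(35): heap contents = [35]
pop() → 35: heap contents = []

Answer: empty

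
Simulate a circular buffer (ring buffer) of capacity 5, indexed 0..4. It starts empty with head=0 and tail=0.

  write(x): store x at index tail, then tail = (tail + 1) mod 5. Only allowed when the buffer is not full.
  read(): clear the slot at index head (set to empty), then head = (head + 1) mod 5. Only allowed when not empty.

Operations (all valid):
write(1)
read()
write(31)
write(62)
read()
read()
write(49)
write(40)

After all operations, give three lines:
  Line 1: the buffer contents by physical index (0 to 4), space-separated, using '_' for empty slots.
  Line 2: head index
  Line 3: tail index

Answer: _ _ _ 49 40
3
0

Derivation:
write(1): buf=[1 _ _ _ _], head=0, tail=1, size=1
read(): buf=[_ _ _ _ _], head=1, tail=1, size=0
write(31): buf=[_ 31 _ _ _], head=1, tail=2, size=1
write(62): buf=[_ 31 62 _ _], head=1, tail=3, size=2
read(): buf=[_ _ 62 _ _], head=2, tail=3, size=1
read(): buf=[_ _ _ _ _], head=3, tail=3, size=0
write(49): buf=[_ _ _ 49 _], head=3, tail=4, size=1
write(40): buf=[_ _ _ 49 40], head=3, tail=0, size=2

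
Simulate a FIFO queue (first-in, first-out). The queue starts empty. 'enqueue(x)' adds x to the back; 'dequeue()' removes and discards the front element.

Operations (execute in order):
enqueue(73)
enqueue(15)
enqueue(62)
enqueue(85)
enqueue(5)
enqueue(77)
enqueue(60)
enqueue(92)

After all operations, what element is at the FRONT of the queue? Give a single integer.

Answer: 73

Derivation:
enqueue(73): queue = [73]
enqueue(15): queue = [73, 15]
enqueue(62): queue = [73, 15, 62]
enqueue(85): queue = [73, 15, 62, 85]
enqueue(5): queue = [73, 15, 62, 85, 5]
enqueue(77): queue = [73, 15, 62, 85, 5, 77]
enqueue(60): queue = [73, 15, 62, 85, 5, 77, 60]
enqueue(92): queue = [73, 15, 62, 85, 5, 77, 60, 92]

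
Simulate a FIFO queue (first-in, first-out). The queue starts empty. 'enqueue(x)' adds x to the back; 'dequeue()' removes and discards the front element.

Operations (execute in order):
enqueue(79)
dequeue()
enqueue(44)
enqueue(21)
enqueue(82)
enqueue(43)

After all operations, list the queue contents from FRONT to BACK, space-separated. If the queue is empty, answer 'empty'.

Answer: 44 21 82 43

Derivation:
enqueue(79): [79]
dequeue(): []
enqueue(44): [44]
enqueue(21): [44, 21]
enqueue(82): [44, 21, 82]
enqueue(43): [44, 21, 82, 43]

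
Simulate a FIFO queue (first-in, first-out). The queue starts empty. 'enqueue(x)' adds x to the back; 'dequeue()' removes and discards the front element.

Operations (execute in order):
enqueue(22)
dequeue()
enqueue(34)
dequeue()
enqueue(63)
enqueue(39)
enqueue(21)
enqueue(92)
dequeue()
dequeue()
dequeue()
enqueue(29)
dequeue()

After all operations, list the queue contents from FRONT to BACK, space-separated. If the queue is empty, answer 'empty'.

enqueue(22): [22]
dequeue(): []
enqueue(34): [34]
dequeue(): []
enqueue(63): [63]
enqueue(39): [63, 39]
enqueue(21): [63, 39, 21]
enqueue(92): [63, 39, 21, 92]
dequeue(): [39, 21, 92]
dequeue(): [21, 92]
dequeue(): [92]
enqueue(29): [92, 29]
dequeue(): [29]

Answer: 29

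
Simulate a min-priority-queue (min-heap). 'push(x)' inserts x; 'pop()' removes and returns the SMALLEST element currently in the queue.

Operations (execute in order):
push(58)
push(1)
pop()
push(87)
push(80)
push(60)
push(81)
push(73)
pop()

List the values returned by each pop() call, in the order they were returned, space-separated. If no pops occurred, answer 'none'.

push(58): heap contents = [58]
push(1): heap contents = [1, 58]
pop() → 1: heap contents = [58]
push(87): heap contents = [58, 87]
push(80): heap contents = [58, 80, 87]
push(60): heap contents = [58, 60, 80, 87]
push(81): heap contents = [58, 60, 80, 81, 87]
push(73): heap contents = [58, 60, 73, 80, 81, 87]
pop() → 58: heap contents = [60, 73, 80, 81, 87]

Answer: 1 58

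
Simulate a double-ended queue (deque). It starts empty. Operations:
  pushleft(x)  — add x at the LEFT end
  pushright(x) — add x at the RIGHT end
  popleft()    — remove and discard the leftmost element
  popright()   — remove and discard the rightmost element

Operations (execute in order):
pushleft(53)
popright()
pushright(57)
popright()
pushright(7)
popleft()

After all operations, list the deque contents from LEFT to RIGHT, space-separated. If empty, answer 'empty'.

pushleft(53): [53]
popright(): []
pushright(57): [57]
popright(): []
pushright(7): [7]
popleft(): []

Answer: empty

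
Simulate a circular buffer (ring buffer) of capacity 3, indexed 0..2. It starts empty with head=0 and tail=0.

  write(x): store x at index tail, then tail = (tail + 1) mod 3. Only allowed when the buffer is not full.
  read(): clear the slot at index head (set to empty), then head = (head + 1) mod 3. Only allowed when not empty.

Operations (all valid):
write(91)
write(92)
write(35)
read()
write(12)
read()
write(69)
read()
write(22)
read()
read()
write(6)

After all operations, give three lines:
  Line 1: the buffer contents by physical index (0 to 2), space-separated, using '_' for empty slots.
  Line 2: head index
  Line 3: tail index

write(91): buf=[91 _ _], head=0, tail=1, size=1
write(92): buf=[91 92 _], head=0, tail=2, size=2
write(35): buf=[91 92 35], head=0, tail=0, size=3
read(): buf=[_ 92 35], head=1, tail=0, size=2
write(12): buf=[12 92 35], head=1, tail=1, size=3
read(): buf=[12 _ 35], head=2, tail=1, size=2
write(69): buf=[12 69 35], head=2, tail=2, size=3
read(): buf=[12 69 _], head=0, tail=2, size=2
write(22): buf=[12 69 22], head=0, tail=0, size=3
read(): buf=[_ 69 22], head=1, tail=0, size=2
read(): buf=[_ _ 22], head=2, tail=0, size=1
write(6): buf=[6 _ 22], head=2, tail=1, size=2

Answer: 6 _ 22
2
1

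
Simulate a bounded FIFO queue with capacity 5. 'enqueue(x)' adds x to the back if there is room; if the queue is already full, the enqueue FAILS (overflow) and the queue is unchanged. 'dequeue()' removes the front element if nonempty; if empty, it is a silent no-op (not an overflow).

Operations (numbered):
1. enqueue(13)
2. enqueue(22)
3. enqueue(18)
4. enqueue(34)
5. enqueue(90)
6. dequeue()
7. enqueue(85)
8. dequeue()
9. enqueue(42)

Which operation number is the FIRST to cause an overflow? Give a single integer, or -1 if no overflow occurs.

1. enqueue(13): size=1
2. enqueue(22): size=2
3. enqueue(18): size=3
4. enqueue(34): size=4
5. enqueue(90): size=5
6. dequeue(): size=4
7. enqueue(85): size=5
8. dequeue(): size=4
9. enqueue(42): size=5

Answer: -1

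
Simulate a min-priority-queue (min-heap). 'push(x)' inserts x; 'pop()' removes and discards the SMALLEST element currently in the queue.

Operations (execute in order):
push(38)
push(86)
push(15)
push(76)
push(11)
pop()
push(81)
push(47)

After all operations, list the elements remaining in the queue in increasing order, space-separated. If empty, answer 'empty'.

Answer: 15 38 47 76 81 86

Derivation:
push(38): heap contents = [38]
push(86): heap contents = [38, 86]
push(15): heap contents = [15, 38, 86]
push(76): heap contents = [15, 38, 76, 86]
push(11): heap contents = [11, 15, 38, 76, 86]
pop() → 11: heap contents = [15, 38, 76, 86]
push(81): heap contents = [15, 38, 76, 81, 86]
push(47): heap contents = [15, 38, 47, 76, 81, 86]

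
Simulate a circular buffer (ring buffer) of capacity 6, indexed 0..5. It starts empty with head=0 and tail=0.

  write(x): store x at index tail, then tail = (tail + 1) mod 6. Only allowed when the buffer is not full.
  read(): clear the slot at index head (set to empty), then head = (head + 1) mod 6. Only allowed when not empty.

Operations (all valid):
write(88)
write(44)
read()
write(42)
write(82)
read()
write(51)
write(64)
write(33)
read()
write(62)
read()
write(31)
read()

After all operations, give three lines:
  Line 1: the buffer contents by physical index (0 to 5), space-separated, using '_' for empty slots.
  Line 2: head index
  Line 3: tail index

Answer: 33 62 31 _ _ 64
5
3

Derivation:
write(88): buf=[88 _ _ _ _ _], head=0, tail=1, size=1
write(44): buf=[88 44 _ _ _ _], head=0, tail=2, size=2
read(): buf=[_ 44 _ _ _ _], head=1, tail=2, size=1
write(42): buf=[_ 44 42 _ _ _], head=1, tail=3, size=2
write(82): buf=[_ 44 42 82 _ _], head=1, tail=4, size=3
read(): buf=[_ _ 42 82 _ _], head=2, tail=4, size=2
write(51): buf=[_ _ 42 82 51 _], head=2, tail=5, size=3
write(64): buf=[_ _ 42 82 51 64], head=2, tail=0, size=4
write(33): buf=[33 _ 42 82 51 64], head=2, tail=1, size=5
read(): buf=[33 _ _ 82 51 64], head=3, tail=1, size=4
write(62): buf=[33 62 _ 82 51 64], head=3, tail=2, size=5
read(): buf=[33 62 _ _ 51 64], head=4, tail=2, size=4
write(31): buf=[33 62 31 _ 51 64], head=4, tail=3, size=5
read(): buf=[33 62 31 _ _ 64], head=5, tail=3, size=4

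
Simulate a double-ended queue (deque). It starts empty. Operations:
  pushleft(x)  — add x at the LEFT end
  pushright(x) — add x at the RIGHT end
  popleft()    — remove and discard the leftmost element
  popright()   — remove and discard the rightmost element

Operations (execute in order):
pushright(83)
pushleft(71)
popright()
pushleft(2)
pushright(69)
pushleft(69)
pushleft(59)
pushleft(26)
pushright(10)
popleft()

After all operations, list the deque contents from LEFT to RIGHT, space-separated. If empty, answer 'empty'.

pushright(83): [83]
pushleft(71): [71, 83]
popright(): [71]
pushleft(2): [2, 71]
pushright(69): [2, 71, 69]
pushleft(69): [69, 2, 71, 69]
pushleft(59): [59, 69, 2, 71, 69]
pushleft(26): [26, 59, 69, 2, 71, 69]
pushright(10): [26, 59, 69, 2, 71, 69, 10]
popleft(): [59, 69, 2, 71, 69, 10]

Answer: 59 69 2 71 69 10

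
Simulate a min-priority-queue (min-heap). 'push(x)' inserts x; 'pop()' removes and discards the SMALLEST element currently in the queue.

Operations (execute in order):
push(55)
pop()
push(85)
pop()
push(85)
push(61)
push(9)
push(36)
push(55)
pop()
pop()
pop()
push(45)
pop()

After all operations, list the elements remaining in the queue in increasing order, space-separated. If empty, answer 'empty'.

Answer: 61 85

Derivation:
push(55): heap contents = [55]
pop() → 55: heap contents = []
push(85): heap contents = [85]
pop() → 85: heap contents = []
push(85): heap contents = [85]
push(61): heap contents = [61, 85]
push(9): heap contents = [9, 61, 85]
push(36): heap contents = [9, 36, 61, 85]
push(55): heap contents = [9, 36, 55, 61, 85]
pop() → 9: heap contents = [36, 55, 61, 85]
pop() → 36: heap contents = [55, 61, 85]
pop() → 55: heap contents = [61, 85]
push(45): heap contents = [45, 61, 85]
pop() → 45: heap contents = [61, 85]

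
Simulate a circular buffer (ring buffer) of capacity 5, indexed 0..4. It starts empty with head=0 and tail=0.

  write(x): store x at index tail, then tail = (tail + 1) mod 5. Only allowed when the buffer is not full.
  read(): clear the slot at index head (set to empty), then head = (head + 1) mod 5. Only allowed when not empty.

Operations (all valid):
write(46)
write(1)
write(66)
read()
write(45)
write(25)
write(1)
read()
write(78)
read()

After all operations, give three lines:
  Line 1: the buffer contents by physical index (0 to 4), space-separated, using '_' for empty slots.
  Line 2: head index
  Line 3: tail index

write(46): buf=[46 _ _ _ _], head=0, tail=1, size=1
write(1): buf=[46 1 _ _ _], head=0, tail=2, size=2
write(66): buf=[46 1 66 _ _], head=0, tail=3, size=3
read(): buf=[_ 1 66 _ _], head=1, tail=3, size=2
write(45): buf=[_ 1 66 45 _], head=1, tail=4, size=3
write(25): buf=[_ 1 66 45 25], head=1, tail=0, size=4
write(1): buf=[1 1 66 45 25], head=1, tail=1, size=5
read(): buf=[1 _ 66 45 25], head=2, tail=1, size=4
write(78): buf=[1 78 66 45 25], head=2, tail=2, size=5
read(): buf=[1 78 _ 45 25], head=3, tail=2, size=4

Answer: 1 78 _ 45 25
3
2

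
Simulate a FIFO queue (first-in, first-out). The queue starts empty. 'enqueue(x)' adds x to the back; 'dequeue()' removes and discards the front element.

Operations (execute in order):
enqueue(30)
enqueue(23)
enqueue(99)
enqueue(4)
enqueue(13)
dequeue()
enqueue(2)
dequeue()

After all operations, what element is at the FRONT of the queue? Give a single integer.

enqueue(30): queue = [30]
enqueue(23): queue = [30, 23]
enqueue(99): queue = [30, 23, 99]
enqueue(4): queue = [30, 23, 99, 4]
enqueue(13): queue = [30, 23, 99, 4, 13]
dequeue(): queue = [23, 99, 4, 13]
enqueue(2): queue = [23, 99, 4, 13, 2]
dequeue(): queue = [99, 4, 13, 2]

Answer: 99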